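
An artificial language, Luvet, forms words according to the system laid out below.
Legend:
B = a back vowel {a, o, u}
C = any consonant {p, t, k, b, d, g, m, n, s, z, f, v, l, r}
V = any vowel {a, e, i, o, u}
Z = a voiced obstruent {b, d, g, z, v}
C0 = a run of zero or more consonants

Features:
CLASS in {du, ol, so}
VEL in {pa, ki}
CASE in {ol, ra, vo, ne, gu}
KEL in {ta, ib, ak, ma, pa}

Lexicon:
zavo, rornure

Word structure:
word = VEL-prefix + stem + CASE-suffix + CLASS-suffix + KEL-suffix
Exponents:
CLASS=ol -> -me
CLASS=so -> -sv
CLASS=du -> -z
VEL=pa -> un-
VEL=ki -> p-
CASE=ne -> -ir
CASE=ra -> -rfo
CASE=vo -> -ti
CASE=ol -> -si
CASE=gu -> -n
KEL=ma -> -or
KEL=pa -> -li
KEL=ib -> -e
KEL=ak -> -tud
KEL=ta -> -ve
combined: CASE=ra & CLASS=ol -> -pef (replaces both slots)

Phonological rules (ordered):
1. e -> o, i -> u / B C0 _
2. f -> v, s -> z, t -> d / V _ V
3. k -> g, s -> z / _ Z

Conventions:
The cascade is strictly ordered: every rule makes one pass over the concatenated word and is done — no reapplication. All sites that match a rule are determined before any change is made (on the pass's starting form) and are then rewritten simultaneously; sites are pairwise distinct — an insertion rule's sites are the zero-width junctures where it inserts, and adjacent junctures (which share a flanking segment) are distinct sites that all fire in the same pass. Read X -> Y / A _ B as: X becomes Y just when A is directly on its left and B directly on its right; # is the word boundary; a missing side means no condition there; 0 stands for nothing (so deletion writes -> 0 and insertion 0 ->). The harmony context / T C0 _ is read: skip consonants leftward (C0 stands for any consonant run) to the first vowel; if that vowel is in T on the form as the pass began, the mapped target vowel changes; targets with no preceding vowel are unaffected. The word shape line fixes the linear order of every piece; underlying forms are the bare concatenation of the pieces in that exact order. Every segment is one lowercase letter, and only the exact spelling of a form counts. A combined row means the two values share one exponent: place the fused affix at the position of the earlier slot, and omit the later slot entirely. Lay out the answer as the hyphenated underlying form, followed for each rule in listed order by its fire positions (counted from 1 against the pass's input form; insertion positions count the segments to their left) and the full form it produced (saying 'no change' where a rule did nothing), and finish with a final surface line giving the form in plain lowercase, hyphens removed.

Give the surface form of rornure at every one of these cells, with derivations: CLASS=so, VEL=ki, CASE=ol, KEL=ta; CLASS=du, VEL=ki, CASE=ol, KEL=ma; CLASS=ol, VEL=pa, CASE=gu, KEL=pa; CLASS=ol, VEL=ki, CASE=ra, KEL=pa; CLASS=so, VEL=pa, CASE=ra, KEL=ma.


cell CLASS=so, VEL=ki, CASE=ol, KEL=ta:
underlying: p-rornure-si-sv-ve
1. e -> o, i -> u / B C0 _: fires at position(s) 8: prornurosisvve
2. f -> v, s -> z, t -> d / V _ V: fires at position(s) 9: prornurozisvve
3. k -> g, s -> z / _ Z: fires at position(s) 11: prornurozizvve
surface: prornurozizvve

cell CLASS=du, VEL=ki, CASE=ol, KEL=ma:
underlying: p-rornure-si-z-or
1. e -> o, i -> u / B C0 _: fires at position(s) 8: prornurosizor
2. f -> v, s -> z, t -> d / V _ V: fires at position(s) 9: prornurozizor
3. k -> g, s -> z / _ Z: no change
surface: prornurozizor

cell CLASS=ol, VEL=pa, CASE=gu, KEL=pa:
underlying: un-rornure-n-me-li
1. e -> o, i -> u / B C0 _: fires at position(s) 9: unrornuronmeli
2. f -> v, s -> z, t -> d / V _ V: no change
3. k -> g, s -> z / _ Z: no change
surface: unrornuronmeli

cell CLASS=ol, VEL=ki, CASE=ra, KEL=pa:
underlying: p-rornure-pef-li
1. e -> o, i -> u / B C0 _: fires at position(s) 8: prornuropefli
2. f -> v, s -> z, t -> d / V _ V: no change
3. k -> g, s -> z / _ Z: no change
surface: prornuropefli

cell CLASS=so, VEL=pa, CASE=ra, KEL=ma:
underlying: un-rornure-rfo-sv-or
1. e -> o, i -> u / B C0 _: fires at position(s) 9: unrornurorfosvor
2. f -> v, s -> z, t -> d / V _ V: no change
3. k -> g, s -> z / _ Z: fires at position(s) 13: unrornurorfozvor
surface: unrornurorfozvor


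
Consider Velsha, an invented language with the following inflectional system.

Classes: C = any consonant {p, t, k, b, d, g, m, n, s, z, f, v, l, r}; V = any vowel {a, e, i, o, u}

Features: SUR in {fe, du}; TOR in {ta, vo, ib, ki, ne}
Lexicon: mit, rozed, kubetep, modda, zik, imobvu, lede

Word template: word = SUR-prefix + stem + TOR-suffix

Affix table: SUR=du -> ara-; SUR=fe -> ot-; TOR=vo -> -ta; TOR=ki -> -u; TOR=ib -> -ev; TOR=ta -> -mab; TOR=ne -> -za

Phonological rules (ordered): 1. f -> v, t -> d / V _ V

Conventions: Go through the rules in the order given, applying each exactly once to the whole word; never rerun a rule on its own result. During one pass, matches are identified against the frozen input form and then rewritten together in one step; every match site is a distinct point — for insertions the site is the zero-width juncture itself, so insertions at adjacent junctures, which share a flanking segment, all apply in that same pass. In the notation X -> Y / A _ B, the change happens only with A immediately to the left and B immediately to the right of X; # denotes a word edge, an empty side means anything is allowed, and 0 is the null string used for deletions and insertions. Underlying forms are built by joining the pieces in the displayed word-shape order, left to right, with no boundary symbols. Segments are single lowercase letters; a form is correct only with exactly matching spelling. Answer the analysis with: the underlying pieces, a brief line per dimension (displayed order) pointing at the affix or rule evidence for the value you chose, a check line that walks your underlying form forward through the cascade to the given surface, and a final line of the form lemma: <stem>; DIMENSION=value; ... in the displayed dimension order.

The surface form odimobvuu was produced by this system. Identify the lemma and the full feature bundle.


underlying: ot-imobvu-u
SUR=fe - signalled by the affix ot-
TOR=ki - signalled by the affix -u
check: otimobvuu -> odimobvuu
lemma: imobvu; SUR=fe; TOR=ki


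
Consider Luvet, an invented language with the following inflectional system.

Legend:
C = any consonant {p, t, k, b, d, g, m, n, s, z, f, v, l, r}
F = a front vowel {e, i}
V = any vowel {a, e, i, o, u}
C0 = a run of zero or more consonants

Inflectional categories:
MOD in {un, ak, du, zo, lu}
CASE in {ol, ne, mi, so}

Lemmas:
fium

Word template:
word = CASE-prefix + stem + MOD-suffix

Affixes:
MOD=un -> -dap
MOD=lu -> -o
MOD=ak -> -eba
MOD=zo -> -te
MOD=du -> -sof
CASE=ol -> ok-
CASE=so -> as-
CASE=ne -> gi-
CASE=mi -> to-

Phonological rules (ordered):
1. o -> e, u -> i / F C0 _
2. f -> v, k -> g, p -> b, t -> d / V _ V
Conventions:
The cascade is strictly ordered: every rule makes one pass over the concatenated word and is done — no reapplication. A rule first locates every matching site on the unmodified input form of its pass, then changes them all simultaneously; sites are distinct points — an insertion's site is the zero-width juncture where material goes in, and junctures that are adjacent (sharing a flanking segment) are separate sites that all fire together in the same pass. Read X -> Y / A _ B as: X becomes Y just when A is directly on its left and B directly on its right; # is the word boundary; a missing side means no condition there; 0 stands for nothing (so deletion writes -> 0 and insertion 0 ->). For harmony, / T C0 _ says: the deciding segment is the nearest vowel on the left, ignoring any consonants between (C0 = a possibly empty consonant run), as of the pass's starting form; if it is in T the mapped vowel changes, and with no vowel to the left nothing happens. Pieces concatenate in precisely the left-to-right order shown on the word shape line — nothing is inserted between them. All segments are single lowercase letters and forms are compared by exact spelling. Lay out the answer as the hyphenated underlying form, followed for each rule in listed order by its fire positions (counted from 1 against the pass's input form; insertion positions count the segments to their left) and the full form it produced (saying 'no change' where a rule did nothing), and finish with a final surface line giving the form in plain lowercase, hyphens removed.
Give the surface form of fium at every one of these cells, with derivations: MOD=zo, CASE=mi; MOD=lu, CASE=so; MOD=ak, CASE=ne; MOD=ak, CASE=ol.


cell MOD=zo, CASE=mi:
underlying: to-fium-te
1. o -> e, u -> i / F C0 _: fires at position(s) 5: tofiimte
2. f -> v, k -> g, p -> b, t -> d / V _ V: fires at position(s) 3: toviimte
surface: toviimte

cell MOD=lu, CASE=so:
underlying: as-fium-o
1. o -> e, u -> i / F C0 _: fires at position(s) 5: asfiimo
2. f -> v, k -> g, p -> b, t -> d / V _ V: no change
surface: asfiimo

cell MOD=ak, CASE=ne:
underlying: gi-fium-eba
1. o -> e, u -> i / F C0 _: fires at position(s) 5: gifiimeba
2. f -> v, k -> g, p -> b, t -> d / V _ V: fires at position(s) 3: giviimeba
surface: giviimeba

cell MOD=ak, CASE=ol:
underlying: ok-fium-eba
1. o -> e, u -> i / F C0 _: fires at position(s) 5: okfiimeba
2. f -> v, k -> g, p -> b, t -> d / V _ V: no change
surface: okfiimeba


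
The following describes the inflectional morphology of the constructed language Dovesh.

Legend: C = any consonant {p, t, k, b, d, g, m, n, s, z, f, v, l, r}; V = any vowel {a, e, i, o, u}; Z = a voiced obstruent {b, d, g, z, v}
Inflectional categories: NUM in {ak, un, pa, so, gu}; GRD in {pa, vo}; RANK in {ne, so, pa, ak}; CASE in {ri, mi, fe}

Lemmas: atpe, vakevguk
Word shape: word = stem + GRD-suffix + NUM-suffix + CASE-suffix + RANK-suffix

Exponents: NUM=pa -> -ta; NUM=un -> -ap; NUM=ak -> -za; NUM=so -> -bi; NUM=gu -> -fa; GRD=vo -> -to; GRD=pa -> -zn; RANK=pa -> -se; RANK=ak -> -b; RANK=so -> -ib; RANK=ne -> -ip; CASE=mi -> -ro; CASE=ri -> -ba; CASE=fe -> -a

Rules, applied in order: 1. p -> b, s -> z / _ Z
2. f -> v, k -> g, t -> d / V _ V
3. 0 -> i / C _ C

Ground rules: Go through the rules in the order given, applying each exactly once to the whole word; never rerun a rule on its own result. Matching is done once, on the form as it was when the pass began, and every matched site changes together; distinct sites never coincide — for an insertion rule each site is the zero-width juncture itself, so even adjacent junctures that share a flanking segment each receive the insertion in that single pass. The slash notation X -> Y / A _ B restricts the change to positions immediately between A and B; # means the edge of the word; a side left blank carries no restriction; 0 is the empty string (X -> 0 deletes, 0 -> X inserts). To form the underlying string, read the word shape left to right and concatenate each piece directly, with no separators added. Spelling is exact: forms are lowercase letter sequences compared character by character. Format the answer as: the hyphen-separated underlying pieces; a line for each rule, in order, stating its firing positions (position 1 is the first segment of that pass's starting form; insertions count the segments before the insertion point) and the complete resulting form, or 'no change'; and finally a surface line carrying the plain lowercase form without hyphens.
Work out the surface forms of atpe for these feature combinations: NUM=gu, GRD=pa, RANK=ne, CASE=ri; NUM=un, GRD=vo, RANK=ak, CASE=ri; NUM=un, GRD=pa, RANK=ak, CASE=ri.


cell NUM=gu, GRD=pa, RANK=ne, CASE=ri:
underlying: atpe-zn-fa-ba-ip
1. p -> b, s -> z / _ Z: no change
2. f -> v, k -> g, t -> d / V _ V: no change
3. 0 -> i / C _ C: inserts after position(s) 2, 5, 6: atipezinifabaip
surface: atipezinifabaip

cell NUM=un, GRD=vo, RANK=ak, CASE=ri:
underlying: atpe-to-ap-ba-b
1. p -> b, s -> z / _ Z: fires at position(s) 8: atpetoabbab
2. f -> v, k -> g, t -> d / V _ V: fires at position(s) 5: atpedoabbab
3. 0 -> i / C _ C: inserts after position(s) 2, 8: atipedoabibab
surface: atipedoabibab

cell NUM=un, GRD=pa, RANK=ak, CASE=ri:
underlying: atpe-zn-ap-ba-b
1. p -> b, s -> z / _ Z: fires at position(s) 8: atpeznabbab
2. f -> v, k -> g, t -> d / V _ V: no change
3. 0 -> i / C _ C: inserts after position(s) 2, 5, 8: atipezinabibab
surface: atipezinabibab


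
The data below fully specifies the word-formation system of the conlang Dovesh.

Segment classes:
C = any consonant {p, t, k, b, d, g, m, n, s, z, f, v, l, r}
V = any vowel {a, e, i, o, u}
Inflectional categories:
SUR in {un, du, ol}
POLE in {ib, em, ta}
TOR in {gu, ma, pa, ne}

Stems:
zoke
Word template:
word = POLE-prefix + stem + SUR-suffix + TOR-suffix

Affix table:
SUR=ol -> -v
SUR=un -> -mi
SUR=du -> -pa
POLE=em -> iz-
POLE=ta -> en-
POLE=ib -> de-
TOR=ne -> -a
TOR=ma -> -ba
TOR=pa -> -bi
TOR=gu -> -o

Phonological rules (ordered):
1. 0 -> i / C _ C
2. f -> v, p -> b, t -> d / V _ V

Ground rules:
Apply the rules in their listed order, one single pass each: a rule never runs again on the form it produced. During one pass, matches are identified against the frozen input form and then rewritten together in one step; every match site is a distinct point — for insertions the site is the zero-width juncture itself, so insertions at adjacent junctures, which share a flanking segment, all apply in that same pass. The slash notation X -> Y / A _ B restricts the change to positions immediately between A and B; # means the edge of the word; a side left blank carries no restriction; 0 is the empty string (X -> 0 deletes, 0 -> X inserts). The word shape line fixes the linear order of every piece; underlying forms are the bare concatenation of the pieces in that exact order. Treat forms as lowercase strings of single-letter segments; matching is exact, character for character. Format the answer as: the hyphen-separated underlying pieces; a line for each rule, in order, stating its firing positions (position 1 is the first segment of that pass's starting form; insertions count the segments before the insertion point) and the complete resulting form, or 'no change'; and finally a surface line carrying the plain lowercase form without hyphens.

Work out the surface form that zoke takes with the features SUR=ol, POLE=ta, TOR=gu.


underlying: en-zoke-v-o
1. 0 -> i / C _ C: inserts after position(s) 2: enizokevo
2. f -> v, p -> b, t -> d / V _ V: no change
surface: enizokevo


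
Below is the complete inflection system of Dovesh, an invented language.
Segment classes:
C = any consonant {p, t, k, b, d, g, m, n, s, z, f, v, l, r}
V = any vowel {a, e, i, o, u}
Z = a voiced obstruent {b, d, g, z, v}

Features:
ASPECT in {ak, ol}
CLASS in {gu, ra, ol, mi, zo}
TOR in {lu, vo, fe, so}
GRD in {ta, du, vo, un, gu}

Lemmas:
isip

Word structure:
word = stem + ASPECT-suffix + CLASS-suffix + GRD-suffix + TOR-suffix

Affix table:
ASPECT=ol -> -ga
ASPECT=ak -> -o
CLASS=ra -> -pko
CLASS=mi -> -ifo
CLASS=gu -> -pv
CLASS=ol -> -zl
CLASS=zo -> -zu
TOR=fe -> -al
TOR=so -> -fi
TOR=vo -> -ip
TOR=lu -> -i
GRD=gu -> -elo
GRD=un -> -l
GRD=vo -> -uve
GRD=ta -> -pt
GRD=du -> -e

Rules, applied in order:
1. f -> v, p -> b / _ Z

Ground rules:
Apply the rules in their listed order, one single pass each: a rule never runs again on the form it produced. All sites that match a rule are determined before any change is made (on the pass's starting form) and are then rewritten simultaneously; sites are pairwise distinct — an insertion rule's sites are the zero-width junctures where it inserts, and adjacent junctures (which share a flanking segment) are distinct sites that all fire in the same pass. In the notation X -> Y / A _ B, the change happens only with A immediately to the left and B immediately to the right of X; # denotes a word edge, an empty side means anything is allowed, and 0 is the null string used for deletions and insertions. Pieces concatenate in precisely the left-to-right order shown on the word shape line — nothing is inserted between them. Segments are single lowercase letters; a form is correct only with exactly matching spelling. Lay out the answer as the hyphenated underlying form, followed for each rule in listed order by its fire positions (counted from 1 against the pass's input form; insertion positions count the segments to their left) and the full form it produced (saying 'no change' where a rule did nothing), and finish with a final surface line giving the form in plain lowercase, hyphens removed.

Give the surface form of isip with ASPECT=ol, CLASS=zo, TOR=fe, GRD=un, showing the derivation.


underlying: isip-ga-zu-l-al
1. f -> v, p -> b / _ Z: fires at position(s) 4: isibgazulal
surface: isibgazulal


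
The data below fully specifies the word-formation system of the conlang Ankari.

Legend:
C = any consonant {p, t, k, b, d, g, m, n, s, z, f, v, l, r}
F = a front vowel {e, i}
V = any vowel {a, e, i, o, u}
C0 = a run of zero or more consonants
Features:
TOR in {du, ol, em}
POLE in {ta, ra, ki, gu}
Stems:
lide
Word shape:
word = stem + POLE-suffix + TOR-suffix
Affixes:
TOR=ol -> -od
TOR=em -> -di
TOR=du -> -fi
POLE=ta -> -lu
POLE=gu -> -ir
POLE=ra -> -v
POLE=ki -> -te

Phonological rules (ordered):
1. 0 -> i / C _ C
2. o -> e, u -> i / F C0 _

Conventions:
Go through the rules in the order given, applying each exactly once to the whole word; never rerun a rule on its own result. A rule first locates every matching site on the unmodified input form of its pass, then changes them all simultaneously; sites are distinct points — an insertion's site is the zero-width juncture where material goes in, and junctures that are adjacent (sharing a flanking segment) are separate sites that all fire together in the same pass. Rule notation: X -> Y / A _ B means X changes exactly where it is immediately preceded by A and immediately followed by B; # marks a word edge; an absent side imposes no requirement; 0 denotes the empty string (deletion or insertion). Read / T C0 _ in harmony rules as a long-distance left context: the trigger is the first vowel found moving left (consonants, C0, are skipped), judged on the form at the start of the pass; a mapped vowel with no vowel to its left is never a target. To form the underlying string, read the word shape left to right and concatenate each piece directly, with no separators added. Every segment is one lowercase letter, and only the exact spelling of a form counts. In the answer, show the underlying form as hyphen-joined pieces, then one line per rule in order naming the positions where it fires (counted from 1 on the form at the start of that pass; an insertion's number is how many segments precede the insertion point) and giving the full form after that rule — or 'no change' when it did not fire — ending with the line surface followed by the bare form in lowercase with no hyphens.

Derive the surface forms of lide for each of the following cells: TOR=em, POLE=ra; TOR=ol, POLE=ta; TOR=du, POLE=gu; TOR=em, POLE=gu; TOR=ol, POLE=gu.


cell TOR=em, POLE=ra:
underlying: lide-v-di
1. 0 -> i / C _ C: inserts after position(s) 5: lidevidi
2. o -> e, u -> i / F C0 _: no change
surface: lidevidi

cell TOR=ol, POLE=ta:
underlying: lide-lu-od
1. 0 -> i / C _ C: no change
2. o -> e, u -> i / F C0 _: fires at position(s) 6: lideliod
surface: lideliod

cell TOR=du, POLE=gu:
underlying: lide-ir-fi
1. 0 -> i / C _ C: inserts after position(s) 6: lideirifi
2. o -> e, u -> i / F C0 _: no change
surface: lideirifi

cell TOR=em, POLE=gu:
underlying: lide-ir-di
1. 0 -> i / C _ C: inserts after position(s) 6: lideiridi
2. o -> e, u -> i / F C0 _: no change
surface: lideiridi

cell TOR=ol, POLE=gu:
underlying: lide-ir-od
1. 0 -> i / C _ C: no change
2. o -> e, u -> i / F C0 _: fires at position(s) 7: lideired
surface: lideired


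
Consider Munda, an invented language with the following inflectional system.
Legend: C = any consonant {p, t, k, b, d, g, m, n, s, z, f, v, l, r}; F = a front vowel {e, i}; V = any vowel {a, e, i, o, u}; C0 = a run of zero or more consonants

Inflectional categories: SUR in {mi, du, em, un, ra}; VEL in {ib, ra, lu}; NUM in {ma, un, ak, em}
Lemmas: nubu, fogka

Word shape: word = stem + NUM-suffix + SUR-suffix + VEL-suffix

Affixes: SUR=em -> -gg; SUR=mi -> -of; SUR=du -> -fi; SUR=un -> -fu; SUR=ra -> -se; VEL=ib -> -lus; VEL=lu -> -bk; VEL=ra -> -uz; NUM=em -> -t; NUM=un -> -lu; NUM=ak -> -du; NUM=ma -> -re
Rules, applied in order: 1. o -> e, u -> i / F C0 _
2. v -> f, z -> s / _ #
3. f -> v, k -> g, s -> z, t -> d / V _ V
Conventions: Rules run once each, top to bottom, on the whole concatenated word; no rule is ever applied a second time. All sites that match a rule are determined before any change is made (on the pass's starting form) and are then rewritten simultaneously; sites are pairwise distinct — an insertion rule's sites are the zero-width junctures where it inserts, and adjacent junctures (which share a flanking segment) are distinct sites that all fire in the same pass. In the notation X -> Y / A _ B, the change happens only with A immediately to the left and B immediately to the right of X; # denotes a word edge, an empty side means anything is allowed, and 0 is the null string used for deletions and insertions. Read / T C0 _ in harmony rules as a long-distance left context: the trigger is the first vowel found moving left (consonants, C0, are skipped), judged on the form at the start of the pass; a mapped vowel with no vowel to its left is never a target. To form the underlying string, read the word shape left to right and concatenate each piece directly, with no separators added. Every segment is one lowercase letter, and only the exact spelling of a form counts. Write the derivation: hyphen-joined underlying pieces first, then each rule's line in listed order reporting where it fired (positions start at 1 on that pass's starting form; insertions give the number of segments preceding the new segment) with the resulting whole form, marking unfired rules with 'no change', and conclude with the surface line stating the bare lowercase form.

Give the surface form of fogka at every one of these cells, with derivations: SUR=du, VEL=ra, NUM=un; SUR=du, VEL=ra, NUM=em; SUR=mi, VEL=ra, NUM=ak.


cell SUR=du, VEL=ra, NUM=un:
underlying: fogka-lu-fi-uz
1. o -> e, u -> i / F C0 _: fires at position(s) 10: fogkalufiiz
2. v -> f, z -> s / _ #: fires at position(s) 11: fogkalufiis
3. f -> v, k -> g, s -> z, t -> d / V _ V: fires at position(s) 8: fogkaluviis
surface: fogkaluviis

cell SUR=du, VEL=ra, NUM=em:
underlying: fogka-t-fi-uz
1. o -> e, u -> i / F C0 _: fires at position(s) 9: fogkatfiiz
2. v -> f, z -> s / _ #: fires at position(s) 10: fogkatfiis
3. f -> v, k -> g, s -> z, t -> d / V _ V: no change
surface: fogkatfiis

cell SUR=mi, VEL=ra, NUM=ak:
underlying: fogka-du-of-uz
1. o -> e, u -> i / F C0 _: no change
2. v -> f, z -> s / _ #: fires at position(s) 11: fogkaduofus
3. f -> v, k -> g, s -> z, t -> d / V _ V: fires at position(s) 9: fogkaduovus
surface: fogkaduovus


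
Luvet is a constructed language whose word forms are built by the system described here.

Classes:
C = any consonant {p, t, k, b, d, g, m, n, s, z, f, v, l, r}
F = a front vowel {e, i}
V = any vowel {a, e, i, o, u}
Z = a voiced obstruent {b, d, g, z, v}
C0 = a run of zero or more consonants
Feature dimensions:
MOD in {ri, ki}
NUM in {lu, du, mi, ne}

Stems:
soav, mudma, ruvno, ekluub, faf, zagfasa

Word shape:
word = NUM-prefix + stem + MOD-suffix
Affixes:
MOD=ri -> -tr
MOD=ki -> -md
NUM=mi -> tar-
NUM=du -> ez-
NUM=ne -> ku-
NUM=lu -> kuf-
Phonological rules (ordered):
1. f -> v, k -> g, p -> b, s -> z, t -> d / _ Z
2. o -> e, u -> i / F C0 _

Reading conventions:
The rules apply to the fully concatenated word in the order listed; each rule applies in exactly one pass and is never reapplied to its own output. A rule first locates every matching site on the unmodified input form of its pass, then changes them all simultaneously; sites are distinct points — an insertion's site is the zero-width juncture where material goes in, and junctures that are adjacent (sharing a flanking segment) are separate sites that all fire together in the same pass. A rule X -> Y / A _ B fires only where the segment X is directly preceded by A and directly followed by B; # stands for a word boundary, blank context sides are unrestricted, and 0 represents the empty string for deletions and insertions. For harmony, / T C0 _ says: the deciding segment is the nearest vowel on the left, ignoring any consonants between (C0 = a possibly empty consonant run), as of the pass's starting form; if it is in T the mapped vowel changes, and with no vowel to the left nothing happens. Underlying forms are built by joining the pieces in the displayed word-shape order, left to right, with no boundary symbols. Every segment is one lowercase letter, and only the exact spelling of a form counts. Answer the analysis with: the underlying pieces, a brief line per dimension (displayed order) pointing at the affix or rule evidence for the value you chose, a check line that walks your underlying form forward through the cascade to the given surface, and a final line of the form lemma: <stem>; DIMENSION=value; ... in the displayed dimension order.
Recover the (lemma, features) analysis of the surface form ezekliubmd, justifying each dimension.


underlying: ez-ekluub-md
MOD=ki - signalled by the affix -md
NUM=du - signalled by the affix ez-
check: ezekluubmd -> ezekluubmd -> ezekliubmd
lemma: ekluub; MOD=ki; NUM=du


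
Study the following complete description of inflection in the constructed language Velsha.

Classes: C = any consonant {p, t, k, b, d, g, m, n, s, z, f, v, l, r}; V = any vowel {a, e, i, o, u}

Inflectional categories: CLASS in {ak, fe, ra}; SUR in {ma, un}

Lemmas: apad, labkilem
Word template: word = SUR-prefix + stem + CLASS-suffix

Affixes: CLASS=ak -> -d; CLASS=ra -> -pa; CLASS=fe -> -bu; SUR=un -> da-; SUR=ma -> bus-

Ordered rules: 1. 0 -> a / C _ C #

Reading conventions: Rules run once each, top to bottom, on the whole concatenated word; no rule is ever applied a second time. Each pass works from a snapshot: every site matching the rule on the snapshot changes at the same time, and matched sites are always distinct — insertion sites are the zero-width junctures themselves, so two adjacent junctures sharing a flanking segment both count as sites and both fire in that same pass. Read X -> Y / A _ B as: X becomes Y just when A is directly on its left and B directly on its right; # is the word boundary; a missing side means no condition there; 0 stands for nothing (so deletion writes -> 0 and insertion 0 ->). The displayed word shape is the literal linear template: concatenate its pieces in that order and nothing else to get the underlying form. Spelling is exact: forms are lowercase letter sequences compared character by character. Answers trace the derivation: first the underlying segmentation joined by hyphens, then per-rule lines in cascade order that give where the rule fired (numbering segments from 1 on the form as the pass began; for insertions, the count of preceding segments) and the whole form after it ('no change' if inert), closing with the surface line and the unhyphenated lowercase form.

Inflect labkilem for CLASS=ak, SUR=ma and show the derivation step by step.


underlying: bus-labkilem-d
1. 0 -> a / C _ C #: inserts after position(s) 11: buslabkilemad
surface: buslabkilemad


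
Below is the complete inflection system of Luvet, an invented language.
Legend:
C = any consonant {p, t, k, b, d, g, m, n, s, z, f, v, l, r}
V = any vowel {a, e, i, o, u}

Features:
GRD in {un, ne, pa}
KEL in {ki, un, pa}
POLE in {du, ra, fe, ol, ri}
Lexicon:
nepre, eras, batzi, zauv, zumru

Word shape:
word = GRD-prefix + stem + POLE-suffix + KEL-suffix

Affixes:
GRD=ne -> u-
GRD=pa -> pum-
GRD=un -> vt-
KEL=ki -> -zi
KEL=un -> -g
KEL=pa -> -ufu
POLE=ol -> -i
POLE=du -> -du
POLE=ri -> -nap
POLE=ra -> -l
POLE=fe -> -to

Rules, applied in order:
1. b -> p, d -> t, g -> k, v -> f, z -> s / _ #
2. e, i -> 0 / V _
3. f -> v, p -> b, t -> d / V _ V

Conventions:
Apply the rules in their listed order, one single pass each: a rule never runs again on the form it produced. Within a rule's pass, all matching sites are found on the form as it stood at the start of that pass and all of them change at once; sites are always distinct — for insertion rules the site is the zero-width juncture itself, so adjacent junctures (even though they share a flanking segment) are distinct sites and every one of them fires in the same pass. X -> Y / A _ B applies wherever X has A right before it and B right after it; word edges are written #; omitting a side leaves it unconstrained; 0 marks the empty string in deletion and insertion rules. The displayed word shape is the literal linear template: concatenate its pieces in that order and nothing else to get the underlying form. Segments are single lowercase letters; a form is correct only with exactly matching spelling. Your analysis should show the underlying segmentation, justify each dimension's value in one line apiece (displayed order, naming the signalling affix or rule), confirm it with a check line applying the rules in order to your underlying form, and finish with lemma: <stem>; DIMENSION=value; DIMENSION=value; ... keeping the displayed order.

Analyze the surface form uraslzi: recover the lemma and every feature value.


underlying: u-eras-l-zi
GRD=ne - signalled by the affix u-
KEL=ki - signalled by the affix -zi
POLE=ra - signalled by the affix -l
check: ueraslzi -> ueraslzi -> uraslzi -> uraslzi
lemma: eras; GRD=ne; KEL=ki; POLE=ra


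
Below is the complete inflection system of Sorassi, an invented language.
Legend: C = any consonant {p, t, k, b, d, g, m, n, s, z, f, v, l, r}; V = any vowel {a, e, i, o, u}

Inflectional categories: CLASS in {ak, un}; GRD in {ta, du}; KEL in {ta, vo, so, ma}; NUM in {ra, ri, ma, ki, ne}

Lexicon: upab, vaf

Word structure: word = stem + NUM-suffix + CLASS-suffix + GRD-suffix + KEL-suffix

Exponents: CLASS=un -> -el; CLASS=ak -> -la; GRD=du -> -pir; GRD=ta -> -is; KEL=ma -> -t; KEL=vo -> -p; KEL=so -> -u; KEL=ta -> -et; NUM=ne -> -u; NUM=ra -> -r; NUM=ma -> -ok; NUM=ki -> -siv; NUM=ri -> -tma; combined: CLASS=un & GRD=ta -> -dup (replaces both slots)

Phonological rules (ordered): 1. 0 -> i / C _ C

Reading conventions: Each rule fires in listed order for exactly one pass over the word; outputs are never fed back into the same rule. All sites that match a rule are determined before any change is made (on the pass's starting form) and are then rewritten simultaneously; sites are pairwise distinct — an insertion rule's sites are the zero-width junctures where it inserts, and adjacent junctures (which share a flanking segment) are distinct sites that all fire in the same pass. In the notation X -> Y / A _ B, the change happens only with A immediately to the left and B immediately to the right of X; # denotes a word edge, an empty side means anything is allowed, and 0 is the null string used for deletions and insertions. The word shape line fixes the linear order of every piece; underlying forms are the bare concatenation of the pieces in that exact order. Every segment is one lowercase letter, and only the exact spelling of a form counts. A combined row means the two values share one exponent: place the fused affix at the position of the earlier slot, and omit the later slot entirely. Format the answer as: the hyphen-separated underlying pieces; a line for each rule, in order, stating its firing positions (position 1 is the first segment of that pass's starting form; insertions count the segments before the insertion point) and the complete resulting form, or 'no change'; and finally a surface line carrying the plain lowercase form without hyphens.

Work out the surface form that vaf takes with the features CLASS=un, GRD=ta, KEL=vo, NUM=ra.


underlying: vaf-r-dup-p
1. 0 -> i / C _ C: inserts after position(s) 3, 4, 7: vafiridupip
surface: vafiridupip


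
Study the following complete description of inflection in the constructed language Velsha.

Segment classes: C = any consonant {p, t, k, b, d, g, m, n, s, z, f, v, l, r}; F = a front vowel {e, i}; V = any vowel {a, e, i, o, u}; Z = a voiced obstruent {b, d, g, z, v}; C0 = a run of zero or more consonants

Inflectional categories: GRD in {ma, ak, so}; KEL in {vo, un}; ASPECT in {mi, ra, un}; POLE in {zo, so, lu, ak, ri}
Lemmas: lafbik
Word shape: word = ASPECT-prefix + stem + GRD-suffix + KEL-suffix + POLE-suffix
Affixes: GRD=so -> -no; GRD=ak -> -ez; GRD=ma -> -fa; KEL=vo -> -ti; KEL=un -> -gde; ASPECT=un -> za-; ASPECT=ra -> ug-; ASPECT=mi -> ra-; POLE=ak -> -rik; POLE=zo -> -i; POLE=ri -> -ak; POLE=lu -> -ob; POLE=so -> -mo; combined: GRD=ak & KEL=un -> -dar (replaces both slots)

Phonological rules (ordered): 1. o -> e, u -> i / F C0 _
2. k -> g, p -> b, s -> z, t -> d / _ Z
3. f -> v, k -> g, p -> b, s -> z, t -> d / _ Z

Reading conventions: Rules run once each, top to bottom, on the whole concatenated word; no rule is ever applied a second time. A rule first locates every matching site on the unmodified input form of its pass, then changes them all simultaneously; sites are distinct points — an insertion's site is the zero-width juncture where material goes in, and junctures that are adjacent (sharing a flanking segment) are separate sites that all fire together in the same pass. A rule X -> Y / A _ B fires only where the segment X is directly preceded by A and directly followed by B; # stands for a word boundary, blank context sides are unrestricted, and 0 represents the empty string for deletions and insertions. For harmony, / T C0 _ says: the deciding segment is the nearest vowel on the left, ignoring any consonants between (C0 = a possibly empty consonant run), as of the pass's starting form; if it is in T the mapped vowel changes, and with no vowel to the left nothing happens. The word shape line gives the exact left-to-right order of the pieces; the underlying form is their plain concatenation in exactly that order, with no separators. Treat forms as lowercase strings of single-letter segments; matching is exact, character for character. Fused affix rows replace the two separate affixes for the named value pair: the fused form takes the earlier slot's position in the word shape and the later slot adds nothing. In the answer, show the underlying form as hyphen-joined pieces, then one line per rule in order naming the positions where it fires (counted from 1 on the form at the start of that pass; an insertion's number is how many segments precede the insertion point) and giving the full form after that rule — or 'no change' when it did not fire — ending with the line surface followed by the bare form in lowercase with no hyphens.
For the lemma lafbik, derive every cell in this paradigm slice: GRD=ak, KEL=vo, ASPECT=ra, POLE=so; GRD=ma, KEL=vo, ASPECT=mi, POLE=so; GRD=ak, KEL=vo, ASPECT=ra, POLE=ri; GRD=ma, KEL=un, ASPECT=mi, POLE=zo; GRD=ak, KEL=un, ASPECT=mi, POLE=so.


cell GRD=ak, KEL=vo, ASPECT=ra, POLE=so:
underlying: ug-lafbik-ez-ti-mo
1. o -> e, u -> i / F C0 _: fires at position(s) 14: uglafbikeztime
2. k -> g, p -> b, s -> z, t -> d / _ Z: no change
3. f -> v, k -> g, p -> b, s -> z, t -> d / _ Z: fires at position(s) 5: uglavbikeztime
surface: uglavbikeztime

cell GRD=ma, KEL=vo, ASPECT=mi, POLE=so:
underlying: ra-lafbik-fa-ti-mo
1. o -> e, u -> i / F C0 _: fires at position(s) 14: ralafbikfatime
2. k -> g, p -> b, s -> z, t -> d / _ Z: no change
3. f -> v, k -> g, p -> b, s -> z, t -> d / _ Z: fires at position(s) 5: ralavbikfatime
surface: ralavbikfatime

cell GRD=ak, KEL=vo, ASPECT=ra, POLE=ri:
underlying: ug-lafbik-ez-ti-ak
1. o -> e, u -> i / F C0 _: no change
2. k -> g, p -> b, s -> z, t -> d / _ Z: no change
3. f -> v, k -> g, p -> b, s -> z, t -> d / _ Z: fires at position(s) 5: uglavbikeztiak
surface: uglavbikeztiak

cell GRD=ma, KEL=un, ASPECT=mi, POLE=zo:
underlying: ra-lafbik-fa-gde-i
1. o -> e, u -> i / F C0 _: no change
2. k -> g, p -> b, s -> z, t -> d / _ Z: no change
3. f -> v, k -> g, p -> b, s -> z, t -> d / _ Z: fires at position(s) 5: ralavbikfagdei
surface: ralavbikfagdei

cell GRD=ak, KEL=un, ASPECT=mi, POLE=so:
underlying: ra-lafbik-dar-mo
1. o -> e, u -> i / F C0 _: no change
2. k -> g, p -> b, s -> z, t -> d / _ Z: fires at position(s) 8: ralafbigdarmo
3. f -> v, k -> g, p -> b, s -> z, t -> d / _ Z: fires at position(s) 5: ralavbigdarmo
surface: ralavbigdarmo


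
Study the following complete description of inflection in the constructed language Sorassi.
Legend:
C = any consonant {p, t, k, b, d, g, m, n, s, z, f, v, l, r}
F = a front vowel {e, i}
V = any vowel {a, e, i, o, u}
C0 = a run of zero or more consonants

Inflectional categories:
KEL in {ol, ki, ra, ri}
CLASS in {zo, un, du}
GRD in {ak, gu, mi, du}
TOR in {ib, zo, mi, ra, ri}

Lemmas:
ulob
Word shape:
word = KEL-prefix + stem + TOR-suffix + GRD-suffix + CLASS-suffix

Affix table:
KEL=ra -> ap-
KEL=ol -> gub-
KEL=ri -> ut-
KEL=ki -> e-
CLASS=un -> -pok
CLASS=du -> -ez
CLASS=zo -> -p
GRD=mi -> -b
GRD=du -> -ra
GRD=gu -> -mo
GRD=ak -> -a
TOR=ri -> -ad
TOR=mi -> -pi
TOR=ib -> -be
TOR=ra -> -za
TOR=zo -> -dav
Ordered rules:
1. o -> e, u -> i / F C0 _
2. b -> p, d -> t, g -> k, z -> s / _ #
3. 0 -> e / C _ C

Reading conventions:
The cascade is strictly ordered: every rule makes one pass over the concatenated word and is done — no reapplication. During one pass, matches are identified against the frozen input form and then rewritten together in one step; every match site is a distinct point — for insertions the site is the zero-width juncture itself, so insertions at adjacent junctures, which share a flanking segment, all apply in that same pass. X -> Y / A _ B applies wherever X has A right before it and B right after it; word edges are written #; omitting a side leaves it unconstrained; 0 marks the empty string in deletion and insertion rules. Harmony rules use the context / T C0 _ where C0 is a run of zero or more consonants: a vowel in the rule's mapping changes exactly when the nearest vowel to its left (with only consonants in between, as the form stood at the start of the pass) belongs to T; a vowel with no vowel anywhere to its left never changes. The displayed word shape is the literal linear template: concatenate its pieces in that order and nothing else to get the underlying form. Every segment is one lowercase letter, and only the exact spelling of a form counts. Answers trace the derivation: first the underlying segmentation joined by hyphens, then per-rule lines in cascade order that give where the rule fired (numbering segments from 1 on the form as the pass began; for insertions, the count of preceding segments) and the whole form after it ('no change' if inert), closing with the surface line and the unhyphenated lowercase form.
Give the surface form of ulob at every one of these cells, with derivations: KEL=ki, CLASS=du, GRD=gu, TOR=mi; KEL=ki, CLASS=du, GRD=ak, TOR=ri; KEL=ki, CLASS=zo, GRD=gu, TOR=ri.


cell KEL=ki, CLASS=du, GRD=gu, TOR=mi:
underlying: e-ulob-pi-mo-ez
1. o -> e, u -> i / F C0 _: fires at position(s) 2, 9: eilobpimeez
2. b -> p, d -> t, g -> k, z -> s / _ #: fires at position(s) 11: eilobpimees
3. 0 -> e / C _ C: inserts after position(s) 5: eilobepimees
surface: eilobepimees

cell KEL=ki, CLASS=du, GRD=ak, TOR=ri:
underlying: e-ulob-ad-a-ez
1. o -> e, u -> i / F C0 _: fires at position(s) 2: eilobadaez
2. b -> p, d -> t, g -> k, z -> s / _ #: fires at position(s) 10: eilobadaes
3. 0 -> e / C _ C: no change
surface: eilobadaes

cell KEL=ki, CLASS=zo, GRD=gu, TOR=ri:
underlying: e-ulob-ad-mo-p
1. o -> e, u -> i / F C0 _: fires at position(s) 2: eilobadmop
2. b -> p, d -> t, g -> k, z -> s / _ #: no change
3. 0 -> e / C _ C: inserts after position(s) 7: eilobademop
surface: eilobademop


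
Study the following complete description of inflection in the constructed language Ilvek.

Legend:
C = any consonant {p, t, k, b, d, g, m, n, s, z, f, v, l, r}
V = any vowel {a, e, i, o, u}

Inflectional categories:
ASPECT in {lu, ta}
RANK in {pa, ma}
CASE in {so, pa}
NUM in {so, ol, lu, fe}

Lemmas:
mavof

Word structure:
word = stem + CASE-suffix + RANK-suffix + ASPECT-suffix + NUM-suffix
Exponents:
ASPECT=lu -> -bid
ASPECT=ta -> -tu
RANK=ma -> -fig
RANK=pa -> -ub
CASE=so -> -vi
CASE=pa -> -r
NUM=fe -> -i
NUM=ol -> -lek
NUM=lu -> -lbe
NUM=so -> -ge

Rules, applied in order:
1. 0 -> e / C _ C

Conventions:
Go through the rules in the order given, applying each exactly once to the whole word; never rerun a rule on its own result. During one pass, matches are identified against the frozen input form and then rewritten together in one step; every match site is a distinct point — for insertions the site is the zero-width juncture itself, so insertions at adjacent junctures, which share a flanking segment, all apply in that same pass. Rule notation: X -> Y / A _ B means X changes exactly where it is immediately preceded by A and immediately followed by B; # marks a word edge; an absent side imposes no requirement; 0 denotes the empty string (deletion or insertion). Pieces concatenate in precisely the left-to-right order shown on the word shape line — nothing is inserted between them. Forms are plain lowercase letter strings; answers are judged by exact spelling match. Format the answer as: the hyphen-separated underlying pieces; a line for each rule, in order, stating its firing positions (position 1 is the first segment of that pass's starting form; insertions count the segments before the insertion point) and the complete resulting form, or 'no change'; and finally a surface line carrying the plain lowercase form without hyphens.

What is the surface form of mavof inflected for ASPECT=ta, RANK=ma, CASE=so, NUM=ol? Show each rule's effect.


underlying: mavof-vi-fig-tu-lek
1. 0 -> e / C _ C: inserts after position(s) 5, 10: mavofevifigetulek
surface: mavofevifigetulek
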